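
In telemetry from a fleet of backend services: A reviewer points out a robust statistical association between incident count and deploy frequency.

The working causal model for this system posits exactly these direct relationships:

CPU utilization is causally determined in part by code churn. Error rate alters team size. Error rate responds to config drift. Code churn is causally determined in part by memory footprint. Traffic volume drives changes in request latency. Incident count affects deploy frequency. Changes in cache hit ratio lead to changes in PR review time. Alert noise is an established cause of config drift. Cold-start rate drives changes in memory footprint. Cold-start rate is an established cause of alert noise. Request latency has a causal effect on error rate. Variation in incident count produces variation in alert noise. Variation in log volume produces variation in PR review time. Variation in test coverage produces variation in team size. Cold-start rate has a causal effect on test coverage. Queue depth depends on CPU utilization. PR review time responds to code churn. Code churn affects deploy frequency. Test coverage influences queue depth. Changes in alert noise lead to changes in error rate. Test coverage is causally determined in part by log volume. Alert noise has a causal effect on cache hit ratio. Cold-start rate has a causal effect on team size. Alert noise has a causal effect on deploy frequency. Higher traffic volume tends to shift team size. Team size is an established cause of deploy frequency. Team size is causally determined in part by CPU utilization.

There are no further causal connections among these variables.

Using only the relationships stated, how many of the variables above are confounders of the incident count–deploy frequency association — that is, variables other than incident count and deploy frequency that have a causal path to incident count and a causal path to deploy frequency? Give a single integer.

0

No listed variable has a causal path to both incident count and deploy frequency, so there are no common causes.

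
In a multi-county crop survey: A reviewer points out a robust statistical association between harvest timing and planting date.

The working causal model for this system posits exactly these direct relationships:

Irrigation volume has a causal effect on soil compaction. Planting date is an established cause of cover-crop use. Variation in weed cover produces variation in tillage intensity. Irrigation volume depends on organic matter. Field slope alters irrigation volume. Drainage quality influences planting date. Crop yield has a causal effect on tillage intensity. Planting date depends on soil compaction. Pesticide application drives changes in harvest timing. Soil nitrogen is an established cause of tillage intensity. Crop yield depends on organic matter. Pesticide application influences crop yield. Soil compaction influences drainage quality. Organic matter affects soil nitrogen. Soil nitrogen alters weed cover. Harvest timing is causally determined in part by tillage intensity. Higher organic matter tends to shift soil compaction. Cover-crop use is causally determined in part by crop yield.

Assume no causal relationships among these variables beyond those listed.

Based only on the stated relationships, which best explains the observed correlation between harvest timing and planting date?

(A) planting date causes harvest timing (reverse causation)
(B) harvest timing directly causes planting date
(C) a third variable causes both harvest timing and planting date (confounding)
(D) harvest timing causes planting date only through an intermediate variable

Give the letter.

C

Organic matter causes harvest timing (organic matter → crop yield → tillage intensity → harvest timing) and planting date (organic matter → soil compaction → planting date) — a common cause creating the correlation.
There is no stated path from harvest timing to planting date or from planting date to harvest timing, so neither direct nor reverse causation applies.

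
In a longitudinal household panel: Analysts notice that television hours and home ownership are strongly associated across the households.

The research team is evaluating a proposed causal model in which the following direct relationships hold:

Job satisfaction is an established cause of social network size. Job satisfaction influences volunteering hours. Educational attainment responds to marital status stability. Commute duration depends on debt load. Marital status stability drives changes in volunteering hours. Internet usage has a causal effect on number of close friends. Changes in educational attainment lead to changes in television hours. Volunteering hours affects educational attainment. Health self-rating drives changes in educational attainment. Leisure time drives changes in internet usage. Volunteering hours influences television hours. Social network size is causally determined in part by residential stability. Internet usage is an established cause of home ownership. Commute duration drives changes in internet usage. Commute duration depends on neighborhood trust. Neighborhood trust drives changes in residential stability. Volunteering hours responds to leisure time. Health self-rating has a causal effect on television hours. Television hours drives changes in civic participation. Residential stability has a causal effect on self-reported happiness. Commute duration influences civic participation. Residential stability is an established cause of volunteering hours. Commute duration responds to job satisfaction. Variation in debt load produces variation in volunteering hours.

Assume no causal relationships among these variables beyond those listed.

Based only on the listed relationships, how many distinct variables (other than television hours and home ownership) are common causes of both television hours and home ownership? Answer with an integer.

The common causes are: debt load (to television hours via debt load → volunteering hours → television hours; to home ownership via debt load → commute duration → internet usage → home ownership); job satisfaction (to television hours via job satisfaction → volunteering hours → television hours; to home ownership via job satisfaction → commute duration → internet usage → home ownership); leisure time (to television hours via leisure time → volunteering hours → television hours; to home ownership via leisure time → internet usage → home ownership); neighborhood trust (to television hours via neighborhood trust → residential stability → volunteering hours → television hours; to home ownership via neighborhood trust → commute duration → internet usage → home ownership).
Every other variable lacks a causal path to at least one of television hours and home ownership.

4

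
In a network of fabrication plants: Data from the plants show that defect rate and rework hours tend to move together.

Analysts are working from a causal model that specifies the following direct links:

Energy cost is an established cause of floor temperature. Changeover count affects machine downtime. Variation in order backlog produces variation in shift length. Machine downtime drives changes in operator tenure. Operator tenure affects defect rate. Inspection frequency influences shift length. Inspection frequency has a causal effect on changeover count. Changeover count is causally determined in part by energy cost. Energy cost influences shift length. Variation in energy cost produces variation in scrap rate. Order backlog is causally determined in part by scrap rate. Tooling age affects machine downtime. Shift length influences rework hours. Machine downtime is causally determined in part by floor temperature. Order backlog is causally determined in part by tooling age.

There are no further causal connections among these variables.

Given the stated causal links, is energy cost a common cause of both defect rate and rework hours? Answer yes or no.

yes

Energy cost has a causal path to defect rate (energy cost → changeover count → machine downtime → operator tenure → defect rate) and to rework hours (energy cost → shift length → rework hours), so it is a common cause of both — a confounder.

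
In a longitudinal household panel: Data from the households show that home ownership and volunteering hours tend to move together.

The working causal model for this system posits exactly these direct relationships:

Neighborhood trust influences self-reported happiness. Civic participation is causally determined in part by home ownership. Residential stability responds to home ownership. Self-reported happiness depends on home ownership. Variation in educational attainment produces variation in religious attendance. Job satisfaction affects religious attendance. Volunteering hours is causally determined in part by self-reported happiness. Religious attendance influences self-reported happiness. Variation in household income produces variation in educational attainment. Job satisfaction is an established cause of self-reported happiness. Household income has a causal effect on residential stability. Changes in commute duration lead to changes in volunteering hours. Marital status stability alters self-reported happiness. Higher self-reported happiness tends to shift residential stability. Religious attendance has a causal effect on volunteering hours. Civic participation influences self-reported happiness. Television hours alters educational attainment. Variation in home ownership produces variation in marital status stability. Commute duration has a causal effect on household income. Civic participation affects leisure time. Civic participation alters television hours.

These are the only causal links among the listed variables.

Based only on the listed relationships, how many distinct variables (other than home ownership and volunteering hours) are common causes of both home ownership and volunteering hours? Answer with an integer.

No listed variable has a causal path to both home ownership and volunteering hours, so there are no common causes.

0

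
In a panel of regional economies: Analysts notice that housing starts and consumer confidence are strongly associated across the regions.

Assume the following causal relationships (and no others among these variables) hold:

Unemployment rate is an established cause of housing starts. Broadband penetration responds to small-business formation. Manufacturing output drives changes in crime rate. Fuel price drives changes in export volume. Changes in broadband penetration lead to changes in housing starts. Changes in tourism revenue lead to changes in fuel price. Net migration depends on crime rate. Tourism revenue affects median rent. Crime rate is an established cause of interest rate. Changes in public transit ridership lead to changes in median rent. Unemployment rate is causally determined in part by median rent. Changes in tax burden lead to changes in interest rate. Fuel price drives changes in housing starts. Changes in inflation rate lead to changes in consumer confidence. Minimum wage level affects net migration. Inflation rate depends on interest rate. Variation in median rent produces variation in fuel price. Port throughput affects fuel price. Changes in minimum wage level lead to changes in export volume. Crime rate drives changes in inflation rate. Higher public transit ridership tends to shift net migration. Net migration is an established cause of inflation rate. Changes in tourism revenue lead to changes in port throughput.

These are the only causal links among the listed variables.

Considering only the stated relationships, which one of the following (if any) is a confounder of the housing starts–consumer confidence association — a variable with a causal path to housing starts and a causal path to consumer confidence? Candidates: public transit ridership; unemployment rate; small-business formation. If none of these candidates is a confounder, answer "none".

Public transit ridership causes housing starts (public transit ridership → median rent → fuel price → housing starts) and also causes consumer confidence (public transit ridership → net migration → inflation rate → consumer confidence); it is a common cause of both.
Each of the other candidates lacks a causal path to at least one of housing starts and consumer confidence, so they do not confound the relationship.

public transit ridership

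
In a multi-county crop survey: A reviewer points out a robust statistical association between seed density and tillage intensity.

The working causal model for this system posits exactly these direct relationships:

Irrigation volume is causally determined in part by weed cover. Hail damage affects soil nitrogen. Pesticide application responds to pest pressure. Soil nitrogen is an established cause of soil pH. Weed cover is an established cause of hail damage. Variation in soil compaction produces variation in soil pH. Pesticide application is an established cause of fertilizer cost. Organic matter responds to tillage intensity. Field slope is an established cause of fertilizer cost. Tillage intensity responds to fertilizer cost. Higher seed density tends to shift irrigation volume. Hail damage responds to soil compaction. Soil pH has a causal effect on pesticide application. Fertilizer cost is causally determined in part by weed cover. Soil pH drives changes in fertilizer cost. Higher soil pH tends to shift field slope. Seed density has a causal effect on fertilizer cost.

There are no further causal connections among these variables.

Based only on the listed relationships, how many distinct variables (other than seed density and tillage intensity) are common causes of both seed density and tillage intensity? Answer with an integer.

0

No listed variable has a causal path to both seed density and tillage intensity, so there are no common causes.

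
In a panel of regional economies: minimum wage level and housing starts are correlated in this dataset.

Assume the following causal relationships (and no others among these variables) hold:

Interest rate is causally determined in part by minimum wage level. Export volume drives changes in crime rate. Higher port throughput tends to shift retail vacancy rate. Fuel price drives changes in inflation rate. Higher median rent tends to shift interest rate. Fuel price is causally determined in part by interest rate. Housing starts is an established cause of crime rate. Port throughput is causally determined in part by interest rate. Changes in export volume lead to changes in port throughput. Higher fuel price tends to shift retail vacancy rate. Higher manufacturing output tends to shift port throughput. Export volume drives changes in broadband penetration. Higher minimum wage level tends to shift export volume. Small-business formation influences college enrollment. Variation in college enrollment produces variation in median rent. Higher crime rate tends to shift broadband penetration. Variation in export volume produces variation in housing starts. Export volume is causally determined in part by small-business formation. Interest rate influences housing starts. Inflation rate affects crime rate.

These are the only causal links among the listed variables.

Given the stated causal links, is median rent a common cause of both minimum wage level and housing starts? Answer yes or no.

Median rent has no stated causal path to minimum wage level. A confounder must cause both variables, so median rent does not qualify.

no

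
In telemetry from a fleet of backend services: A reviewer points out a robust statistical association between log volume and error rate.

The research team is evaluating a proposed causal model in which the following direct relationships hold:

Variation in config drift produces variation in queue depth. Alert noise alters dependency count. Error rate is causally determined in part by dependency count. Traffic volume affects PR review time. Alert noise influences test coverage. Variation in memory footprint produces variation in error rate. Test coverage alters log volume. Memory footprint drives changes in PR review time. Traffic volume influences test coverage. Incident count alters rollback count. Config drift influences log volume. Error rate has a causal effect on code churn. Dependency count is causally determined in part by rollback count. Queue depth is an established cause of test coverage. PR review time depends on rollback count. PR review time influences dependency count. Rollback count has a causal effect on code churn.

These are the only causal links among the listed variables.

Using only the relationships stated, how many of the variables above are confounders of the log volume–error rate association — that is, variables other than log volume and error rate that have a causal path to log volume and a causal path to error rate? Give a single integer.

2

The common causes are: alert noise (to log volume via alert noise → test coverage → log volume; to error rate via alert noise → dependency count → error rate); traffic volume (to log volume via traffic volume → test coverage → log volume; to error rate via traffic volume → PR review time → dependency count → error rate).
Every other variable lacks a causal path to at least one of log volume and error rate.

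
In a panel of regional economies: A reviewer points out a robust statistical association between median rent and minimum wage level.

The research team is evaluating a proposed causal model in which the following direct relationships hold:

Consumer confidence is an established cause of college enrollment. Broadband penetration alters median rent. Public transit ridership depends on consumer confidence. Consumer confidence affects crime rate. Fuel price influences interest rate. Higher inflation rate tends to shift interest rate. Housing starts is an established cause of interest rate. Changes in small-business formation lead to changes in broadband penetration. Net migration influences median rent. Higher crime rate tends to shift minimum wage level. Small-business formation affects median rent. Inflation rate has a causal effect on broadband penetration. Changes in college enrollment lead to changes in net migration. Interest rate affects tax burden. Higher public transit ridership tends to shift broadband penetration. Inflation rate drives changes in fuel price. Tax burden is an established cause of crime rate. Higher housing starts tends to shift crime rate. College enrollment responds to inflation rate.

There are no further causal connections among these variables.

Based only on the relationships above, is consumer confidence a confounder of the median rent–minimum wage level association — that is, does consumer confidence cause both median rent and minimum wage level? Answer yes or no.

Consumer confidence has a causal path to median rent (consumer confidence → public transit ridership → broadband penetration → median rent) and to minimum wage level (consumer confidence → crime rate → minimum wage level), so it is a common cause of both — a confounder.

yes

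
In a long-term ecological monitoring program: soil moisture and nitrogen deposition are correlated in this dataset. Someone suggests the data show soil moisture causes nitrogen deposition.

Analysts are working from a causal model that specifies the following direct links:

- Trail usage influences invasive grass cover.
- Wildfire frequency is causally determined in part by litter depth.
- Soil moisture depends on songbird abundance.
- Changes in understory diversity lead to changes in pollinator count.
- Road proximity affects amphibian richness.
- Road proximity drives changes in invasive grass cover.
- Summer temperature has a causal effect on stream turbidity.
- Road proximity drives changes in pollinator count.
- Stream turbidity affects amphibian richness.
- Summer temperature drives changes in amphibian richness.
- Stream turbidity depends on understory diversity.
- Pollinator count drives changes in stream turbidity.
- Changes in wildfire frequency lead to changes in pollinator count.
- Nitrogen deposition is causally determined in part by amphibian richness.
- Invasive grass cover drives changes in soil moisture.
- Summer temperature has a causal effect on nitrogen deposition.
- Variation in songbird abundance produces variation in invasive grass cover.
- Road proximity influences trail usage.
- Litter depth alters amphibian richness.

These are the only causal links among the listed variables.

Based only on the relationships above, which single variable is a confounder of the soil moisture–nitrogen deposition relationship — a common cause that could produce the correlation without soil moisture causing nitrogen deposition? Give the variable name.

road proximity

Road proximity has a causal path to soil moisture (road proximity → invasive grass cover → soil moisture) and a separate causal path to nitrogen deposition (road proximity → amphibian richness → nitrogen deposition), so it is a common cause of both.
No stated relationship gives soil moisture a causal route to nitrogen deposition, so the correlation is explained by the shared upstream cause rather than a direct effect.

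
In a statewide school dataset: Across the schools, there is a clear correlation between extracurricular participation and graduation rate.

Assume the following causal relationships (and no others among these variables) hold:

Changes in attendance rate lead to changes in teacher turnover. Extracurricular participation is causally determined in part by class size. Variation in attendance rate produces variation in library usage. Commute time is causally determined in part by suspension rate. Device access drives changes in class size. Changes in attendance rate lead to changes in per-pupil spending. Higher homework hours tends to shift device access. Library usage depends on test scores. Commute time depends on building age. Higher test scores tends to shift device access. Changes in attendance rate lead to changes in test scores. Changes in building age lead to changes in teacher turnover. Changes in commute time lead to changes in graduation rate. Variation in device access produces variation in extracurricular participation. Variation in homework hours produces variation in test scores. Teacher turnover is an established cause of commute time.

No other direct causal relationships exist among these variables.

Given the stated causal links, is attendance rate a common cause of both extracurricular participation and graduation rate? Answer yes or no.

yes

Attendance rate has a causal path to extracurricular participation (attendance rate → test scores → device access → extracurricular participation) and to graduation rate (attendance rate → teacher turnover → commute time → graduation rate), so it is a common cause of both — a confounder.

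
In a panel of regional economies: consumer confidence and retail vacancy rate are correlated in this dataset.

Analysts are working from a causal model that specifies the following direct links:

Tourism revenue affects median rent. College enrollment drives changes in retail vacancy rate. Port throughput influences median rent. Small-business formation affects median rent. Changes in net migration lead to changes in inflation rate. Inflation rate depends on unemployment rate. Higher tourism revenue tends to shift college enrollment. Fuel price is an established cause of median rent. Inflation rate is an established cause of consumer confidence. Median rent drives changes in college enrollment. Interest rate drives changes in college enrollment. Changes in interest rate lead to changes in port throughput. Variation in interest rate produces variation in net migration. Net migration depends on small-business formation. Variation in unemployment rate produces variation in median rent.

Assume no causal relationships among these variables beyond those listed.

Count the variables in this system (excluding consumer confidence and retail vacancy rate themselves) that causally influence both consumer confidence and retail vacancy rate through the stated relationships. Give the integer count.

The common causes are: interest rate (to consumer confidence via interest rate → net migration → inflation rate → consumer confidence; to retail vacancy rate via interest rate → college enrollment → retail vacancy rate); small-business formation (to consumer confidence via small-business formation → net migration → inflation rate → consumer confidence; to retail vacancy rate via small-business formation → median rent → college enrollment → retail vacancy rate); unemployment rate (to consumer confidence via unemployment rate → inflation rate → consumer confidence; to retail vacancy rate via unemployment rate → median rent → college enrollment → retail vacancy rate).
Every other variable lacks a causal path to at least one of consumer confidence and retail vacancy rate.

3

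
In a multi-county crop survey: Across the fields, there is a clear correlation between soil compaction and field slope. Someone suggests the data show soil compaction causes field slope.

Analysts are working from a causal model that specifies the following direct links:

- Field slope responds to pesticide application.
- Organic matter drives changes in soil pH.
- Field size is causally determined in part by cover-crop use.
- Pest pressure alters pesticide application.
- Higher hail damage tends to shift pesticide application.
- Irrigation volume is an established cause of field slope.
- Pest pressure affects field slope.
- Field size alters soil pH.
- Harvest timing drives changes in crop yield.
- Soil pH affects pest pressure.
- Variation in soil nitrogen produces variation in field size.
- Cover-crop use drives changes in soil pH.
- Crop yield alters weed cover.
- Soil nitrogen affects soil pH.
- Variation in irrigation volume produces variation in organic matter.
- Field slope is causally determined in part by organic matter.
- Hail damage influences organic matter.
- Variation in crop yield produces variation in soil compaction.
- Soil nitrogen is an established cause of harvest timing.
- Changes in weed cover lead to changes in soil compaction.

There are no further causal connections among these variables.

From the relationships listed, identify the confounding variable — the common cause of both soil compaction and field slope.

Soil nitrogen has a causal path to soil compaction (soil nitrogen → harvest timing → crop yield → soil compaction) and a separate causal path to field slope (soil nitrogen → soil pH → pest pressure → field slope), so it is a common cause of both.
No stated relationship gives soil compaction a causal route to field slope, so the correlation is explained by the shared upstream cause rather than a direct effect.

soil nitrogen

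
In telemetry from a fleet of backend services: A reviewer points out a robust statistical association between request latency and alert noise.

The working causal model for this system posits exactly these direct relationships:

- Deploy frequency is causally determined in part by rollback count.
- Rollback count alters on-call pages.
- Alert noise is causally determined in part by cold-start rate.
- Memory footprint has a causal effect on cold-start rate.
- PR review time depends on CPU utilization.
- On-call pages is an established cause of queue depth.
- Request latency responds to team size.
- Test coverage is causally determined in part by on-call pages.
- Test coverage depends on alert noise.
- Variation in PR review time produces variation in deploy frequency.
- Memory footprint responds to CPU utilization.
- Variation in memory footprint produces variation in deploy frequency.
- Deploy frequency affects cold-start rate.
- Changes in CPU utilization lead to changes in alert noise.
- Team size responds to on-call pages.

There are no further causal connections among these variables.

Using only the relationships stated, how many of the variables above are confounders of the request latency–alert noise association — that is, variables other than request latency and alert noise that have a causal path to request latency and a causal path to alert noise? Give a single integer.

1

The common causes are: rollback count (to request latency via rollback count → on-call pages → team size → request latency; to alert noise via rollback count → deploy frequency → cold-start rate → alert noise).
Every other variable lacks a causal path to at least one of request latency and alert noise.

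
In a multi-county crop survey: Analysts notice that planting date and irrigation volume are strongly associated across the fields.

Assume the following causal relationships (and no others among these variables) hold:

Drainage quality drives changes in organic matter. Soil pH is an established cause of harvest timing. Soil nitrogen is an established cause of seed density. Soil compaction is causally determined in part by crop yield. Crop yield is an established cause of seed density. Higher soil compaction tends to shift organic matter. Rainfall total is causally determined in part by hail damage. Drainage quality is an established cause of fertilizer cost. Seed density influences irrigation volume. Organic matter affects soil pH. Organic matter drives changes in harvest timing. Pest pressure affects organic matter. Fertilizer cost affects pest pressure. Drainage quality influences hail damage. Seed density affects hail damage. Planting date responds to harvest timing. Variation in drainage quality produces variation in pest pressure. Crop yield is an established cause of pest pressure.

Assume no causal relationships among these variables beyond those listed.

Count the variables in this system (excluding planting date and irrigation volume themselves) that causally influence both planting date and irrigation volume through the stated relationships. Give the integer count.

The common causes are: crop yield (to planting date via crop yield → soil compaction → organic matter → harvest timing → planting date; to irrigation volume via crop yield → seed density → irrigation volume).
Every other variable lacks a causal path to at least one of planting date and irrigation volume.

1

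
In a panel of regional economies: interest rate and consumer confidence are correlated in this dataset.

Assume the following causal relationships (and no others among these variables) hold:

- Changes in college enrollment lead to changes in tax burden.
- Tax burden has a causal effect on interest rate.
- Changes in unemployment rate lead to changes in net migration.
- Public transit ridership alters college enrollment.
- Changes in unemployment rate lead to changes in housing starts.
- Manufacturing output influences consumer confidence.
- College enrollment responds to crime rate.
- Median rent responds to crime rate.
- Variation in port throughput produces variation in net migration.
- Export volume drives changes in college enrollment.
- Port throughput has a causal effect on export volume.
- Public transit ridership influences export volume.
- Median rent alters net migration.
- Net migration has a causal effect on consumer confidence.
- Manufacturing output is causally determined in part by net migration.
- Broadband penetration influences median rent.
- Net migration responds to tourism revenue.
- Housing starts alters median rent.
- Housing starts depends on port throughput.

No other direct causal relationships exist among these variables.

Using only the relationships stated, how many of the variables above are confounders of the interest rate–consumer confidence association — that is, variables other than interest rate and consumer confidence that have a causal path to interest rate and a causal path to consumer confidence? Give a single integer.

The common causes are: crime rate (to interest rate via crime rate → college enrollment → tax burden → interest rate; to consumer confidence via crime rate → median rent → net migration → consumer confidence); port throughput (to interest rate via port throughput → export volume → college enrollment → tax burden → interest rate; to consumer confidence via port throughput → net migration → consumer confidence).
Every other variable lacks a causal path to at least one of interest rate and consumer confidence.

2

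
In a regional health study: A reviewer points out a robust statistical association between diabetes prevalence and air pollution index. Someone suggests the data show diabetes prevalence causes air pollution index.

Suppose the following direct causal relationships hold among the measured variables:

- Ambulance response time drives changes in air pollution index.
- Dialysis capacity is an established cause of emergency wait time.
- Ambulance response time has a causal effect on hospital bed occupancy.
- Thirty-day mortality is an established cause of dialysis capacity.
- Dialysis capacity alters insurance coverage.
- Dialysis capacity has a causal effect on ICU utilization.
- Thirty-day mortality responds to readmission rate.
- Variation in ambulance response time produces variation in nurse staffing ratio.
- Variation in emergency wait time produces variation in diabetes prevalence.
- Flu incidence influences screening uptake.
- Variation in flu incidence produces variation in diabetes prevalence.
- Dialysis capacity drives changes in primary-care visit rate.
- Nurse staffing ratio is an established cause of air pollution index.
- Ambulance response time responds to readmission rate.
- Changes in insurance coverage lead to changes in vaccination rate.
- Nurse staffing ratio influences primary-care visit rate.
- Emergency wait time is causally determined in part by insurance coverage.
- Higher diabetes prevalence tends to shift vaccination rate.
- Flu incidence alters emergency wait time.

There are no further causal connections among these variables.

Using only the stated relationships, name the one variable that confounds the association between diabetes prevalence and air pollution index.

Readmission rate has a causal path to diabetes prevalence (readmission rate → thirty-day mortality → dialysis capacity → emergency wait time → diabetes prevalence) and a separate causal path to air pollution index (readmission rate → ambulance response time → air pollution index), so it is a common cause of both.
No stated relationship gives diabetes prevalence a causal route to air pollution index, so the correlation is explained by the shared upstream cause rather than a direct effect.

readmission rate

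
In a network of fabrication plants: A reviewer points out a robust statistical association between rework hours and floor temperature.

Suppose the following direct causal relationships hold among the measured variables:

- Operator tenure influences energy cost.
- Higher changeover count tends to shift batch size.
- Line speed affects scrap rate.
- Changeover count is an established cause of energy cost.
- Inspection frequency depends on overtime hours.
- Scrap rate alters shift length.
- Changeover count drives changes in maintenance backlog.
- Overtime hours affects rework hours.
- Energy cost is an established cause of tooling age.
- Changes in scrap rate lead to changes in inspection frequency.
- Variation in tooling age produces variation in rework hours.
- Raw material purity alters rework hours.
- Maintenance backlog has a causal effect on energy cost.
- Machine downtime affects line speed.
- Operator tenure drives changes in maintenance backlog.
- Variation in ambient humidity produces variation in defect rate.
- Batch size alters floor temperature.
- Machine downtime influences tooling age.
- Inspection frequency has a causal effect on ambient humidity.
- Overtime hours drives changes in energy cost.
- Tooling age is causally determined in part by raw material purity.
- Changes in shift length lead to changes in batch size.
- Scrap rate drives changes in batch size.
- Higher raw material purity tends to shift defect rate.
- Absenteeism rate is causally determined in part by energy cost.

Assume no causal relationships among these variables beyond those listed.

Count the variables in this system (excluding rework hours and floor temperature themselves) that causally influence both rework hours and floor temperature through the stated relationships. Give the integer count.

2

The common causes are: changeover count (to rework hours via changeover count → energy cost → tooling age → rework hours; to floor temperature via changeover count → batch size → floor temperature); machine downtime (to rework hours via machine downtime → tooling age → rework hours; to floor temperature via machine downtime → line speed → scrap rate → batch size → floor temperature).
Every other variable lacks a causal path to at least one of rework hours and floor temperature.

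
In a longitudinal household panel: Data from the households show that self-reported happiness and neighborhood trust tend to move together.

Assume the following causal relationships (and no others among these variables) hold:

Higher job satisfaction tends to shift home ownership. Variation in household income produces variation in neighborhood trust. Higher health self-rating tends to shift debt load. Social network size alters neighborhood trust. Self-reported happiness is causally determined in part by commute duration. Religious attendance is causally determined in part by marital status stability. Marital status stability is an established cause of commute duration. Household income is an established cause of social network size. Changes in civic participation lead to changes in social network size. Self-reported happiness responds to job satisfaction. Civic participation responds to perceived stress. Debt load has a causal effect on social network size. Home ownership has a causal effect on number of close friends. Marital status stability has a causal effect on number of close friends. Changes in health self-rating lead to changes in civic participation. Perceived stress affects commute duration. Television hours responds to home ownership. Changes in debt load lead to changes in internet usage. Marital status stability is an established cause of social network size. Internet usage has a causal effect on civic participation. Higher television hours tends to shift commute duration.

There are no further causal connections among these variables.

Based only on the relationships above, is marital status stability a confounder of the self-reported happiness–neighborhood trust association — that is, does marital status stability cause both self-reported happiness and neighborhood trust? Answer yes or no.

yes

Marital status stability has a causal path to self-reported happiness (marital status stability → commute duration → self-reported happiness) and to neighborhood trust (marital status stability → social network size → neighborhood trust), so it is a common cause of both — a confounder.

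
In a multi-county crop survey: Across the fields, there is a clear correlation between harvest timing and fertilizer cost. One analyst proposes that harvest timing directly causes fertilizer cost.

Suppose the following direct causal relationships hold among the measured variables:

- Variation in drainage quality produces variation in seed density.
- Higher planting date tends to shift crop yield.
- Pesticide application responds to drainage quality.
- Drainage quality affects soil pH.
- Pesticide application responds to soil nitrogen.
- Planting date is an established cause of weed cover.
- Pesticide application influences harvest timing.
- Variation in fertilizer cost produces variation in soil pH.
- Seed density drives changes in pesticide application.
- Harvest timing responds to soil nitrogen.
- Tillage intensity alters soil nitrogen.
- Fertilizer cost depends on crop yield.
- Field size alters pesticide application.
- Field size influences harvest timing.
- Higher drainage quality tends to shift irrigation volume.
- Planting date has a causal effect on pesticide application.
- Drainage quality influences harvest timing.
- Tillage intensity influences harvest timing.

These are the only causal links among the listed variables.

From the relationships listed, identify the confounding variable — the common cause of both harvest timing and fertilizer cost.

Planting date has a causal path to harvest timing (planting date → pesticide application → harvest timing) and a separate causal path to fertilizer cost (planting date → crop yield → fertilizer cost), so it is a common cause of both.
No stated relationship gives harvest timing a causal route to fertilizer cost, so the correlation is explained by the shared upstream cause rather than a direct effect.

planting date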